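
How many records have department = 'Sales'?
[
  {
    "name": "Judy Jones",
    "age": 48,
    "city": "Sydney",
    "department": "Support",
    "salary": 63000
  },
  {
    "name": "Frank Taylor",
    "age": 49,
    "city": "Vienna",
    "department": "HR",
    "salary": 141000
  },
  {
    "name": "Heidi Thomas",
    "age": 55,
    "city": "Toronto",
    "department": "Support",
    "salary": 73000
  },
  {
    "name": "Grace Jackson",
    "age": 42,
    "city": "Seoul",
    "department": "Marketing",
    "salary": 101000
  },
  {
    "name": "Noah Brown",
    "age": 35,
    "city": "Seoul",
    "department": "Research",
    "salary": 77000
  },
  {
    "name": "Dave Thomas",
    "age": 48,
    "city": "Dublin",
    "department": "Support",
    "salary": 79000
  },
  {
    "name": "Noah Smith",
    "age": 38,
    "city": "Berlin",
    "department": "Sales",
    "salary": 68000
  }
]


Data: 7 records
Condition: department = 'Sales'

Checking each record:
  Judy Jones: Support
  Frank Taylor: HR
  Heidi Thomas: Support
  Grace Jackson: Marketing
  Noah Brown: Research
  Dave Thomas: Support
  Noah Smith: Sales MATCH

Count: 1

1


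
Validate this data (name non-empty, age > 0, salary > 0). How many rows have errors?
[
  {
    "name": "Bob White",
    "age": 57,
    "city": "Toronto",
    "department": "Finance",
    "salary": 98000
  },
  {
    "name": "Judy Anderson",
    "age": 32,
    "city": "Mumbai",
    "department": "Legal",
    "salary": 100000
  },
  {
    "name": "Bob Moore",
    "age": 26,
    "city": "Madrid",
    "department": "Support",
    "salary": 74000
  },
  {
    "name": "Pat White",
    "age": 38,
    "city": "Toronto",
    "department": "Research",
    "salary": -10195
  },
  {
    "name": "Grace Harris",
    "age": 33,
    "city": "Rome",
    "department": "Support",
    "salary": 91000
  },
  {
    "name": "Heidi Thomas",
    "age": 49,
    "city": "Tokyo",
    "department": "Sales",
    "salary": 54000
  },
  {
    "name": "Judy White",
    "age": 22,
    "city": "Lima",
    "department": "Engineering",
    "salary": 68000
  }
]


Validating 7 records:
Rules: name non-empty, age > 0, salary > 0

  Row 1 (Bob White): OK
  Row 2 (Judy Anderson): OK
  Row 3 (Bob Moore): OK
  Row 4 (Pat White): negative salary: -10195
  Row 5 (Grace Harris): OK
  Row 6 (Heidi Thomas): OK
  Row 7 (Judy White): OK

Total errors: 1

1 errors


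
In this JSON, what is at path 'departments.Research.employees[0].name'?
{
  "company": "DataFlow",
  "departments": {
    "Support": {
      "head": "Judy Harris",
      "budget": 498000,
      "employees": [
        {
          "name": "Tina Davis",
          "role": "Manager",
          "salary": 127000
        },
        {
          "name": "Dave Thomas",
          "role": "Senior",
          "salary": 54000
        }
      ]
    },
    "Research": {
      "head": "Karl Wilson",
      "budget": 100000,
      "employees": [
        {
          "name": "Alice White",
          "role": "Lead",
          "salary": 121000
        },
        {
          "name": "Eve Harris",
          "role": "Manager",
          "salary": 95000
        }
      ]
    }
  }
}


Path: departments.Research.employees[0].name

Navigate:
  -> departments
  -> Research
  -> employees[0].name = 'Alice White'

Alice White


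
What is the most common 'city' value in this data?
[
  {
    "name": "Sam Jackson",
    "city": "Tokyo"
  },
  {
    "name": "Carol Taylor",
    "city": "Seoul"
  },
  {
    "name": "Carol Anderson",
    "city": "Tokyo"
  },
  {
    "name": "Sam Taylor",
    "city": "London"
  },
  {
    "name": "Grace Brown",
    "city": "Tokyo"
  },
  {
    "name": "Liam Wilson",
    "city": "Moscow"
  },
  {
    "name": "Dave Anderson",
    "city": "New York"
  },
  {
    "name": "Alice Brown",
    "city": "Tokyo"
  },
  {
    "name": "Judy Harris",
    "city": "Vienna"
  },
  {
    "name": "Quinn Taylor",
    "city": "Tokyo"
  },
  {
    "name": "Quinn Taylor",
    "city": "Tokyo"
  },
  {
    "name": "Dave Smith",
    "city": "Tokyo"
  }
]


Counting 'city' values across 12 records:

  Tokyo: 7 #######
  Seoul: 1 #
  London: 1 #
  Moscow: 1 #
  New York: 1 #
  Vienna: 1 #

Most common: Tokyo (7 times)

Tokyo (7 times)


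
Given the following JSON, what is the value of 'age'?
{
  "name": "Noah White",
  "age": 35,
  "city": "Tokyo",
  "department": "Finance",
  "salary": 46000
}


Looking up field 'age'
Value: 35

35


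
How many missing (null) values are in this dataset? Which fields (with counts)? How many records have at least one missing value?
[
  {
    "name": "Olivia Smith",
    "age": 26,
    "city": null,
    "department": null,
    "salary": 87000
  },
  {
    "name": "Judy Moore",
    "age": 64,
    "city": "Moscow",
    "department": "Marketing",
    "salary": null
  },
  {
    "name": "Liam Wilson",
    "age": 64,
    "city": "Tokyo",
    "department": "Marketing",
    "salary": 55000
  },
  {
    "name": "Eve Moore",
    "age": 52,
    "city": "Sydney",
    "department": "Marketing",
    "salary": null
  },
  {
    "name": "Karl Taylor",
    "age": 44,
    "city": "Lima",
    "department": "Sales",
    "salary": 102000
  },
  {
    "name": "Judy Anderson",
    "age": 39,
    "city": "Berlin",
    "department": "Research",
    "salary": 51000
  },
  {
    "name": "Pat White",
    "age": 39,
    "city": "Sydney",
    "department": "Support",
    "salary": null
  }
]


Checking for missing (null) values in 7 records:

  Olivia Smith: city, department
  Judy Moore: salary
  Liam Wilson: complete
  Eve Moore: salary
  Karl Taylor: complete
  Judy Anderson: complete
  Pat White: salary

Per field:
  name: 0 missing
  age: 0 missing
  city: 1 missing
  department: 1 missing
  salary: 3 missing

Total missing values: 5
Records with any missing: 4

5 missing values (city: 1, department: 1, salary: 3); 4 incomplete records


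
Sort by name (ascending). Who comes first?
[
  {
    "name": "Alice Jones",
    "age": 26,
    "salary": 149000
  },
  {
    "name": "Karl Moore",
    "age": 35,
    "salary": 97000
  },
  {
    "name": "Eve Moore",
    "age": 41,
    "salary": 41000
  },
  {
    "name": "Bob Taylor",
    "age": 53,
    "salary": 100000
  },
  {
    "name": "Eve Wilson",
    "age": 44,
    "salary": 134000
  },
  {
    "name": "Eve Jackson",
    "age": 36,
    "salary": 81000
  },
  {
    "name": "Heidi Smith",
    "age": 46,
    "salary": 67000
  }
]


Sort by: name (ascending)

Sorted order:
  1. Alice Jones (name = Alice Jones)
  2. Bob Taylor (name = Bob Taylor)
  3. Eve Jackson (name = Eve Jackson)
  4. Eve Moore (name = Eve Moore)
  5. Eve Wilson (name = Eve Wilson)
  6. Heidi Smith (name = Heidi Smith)
  7. Karl Moore (name = Karl Moore)

First: Alice Jones

Alice Jones


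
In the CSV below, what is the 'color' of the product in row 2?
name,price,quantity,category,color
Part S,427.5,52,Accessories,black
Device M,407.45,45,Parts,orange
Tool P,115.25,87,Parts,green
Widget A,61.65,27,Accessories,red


Query: Row 2 ('Device M'), column 'color'
Value: orange

orange


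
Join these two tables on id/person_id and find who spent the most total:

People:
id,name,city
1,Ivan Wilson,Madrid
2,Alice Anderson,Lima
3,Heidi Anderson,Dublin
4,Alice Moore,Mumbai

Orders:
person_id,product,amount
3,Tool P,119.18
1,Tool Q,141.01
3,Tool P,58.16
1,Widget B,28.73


Join on: people.id = orders.person_id

Joined rows:
  Heidi Anderson (Dublin) bought Tool P for $119.18
  Ivan Wilson (Madrid) bought Tool Q for $141.01
  Heidi Anderson (Dublin) bought Tool P for $58.16
  Ivan Wilson (Madrid) bought Widget B for $28.73

Total per person:
  Heidi Anderson: $177.34
  Ivan Wilson: $169.74

Top spender: Heidi Anderson ($177.34)

Heidi Anderson ($177.34)


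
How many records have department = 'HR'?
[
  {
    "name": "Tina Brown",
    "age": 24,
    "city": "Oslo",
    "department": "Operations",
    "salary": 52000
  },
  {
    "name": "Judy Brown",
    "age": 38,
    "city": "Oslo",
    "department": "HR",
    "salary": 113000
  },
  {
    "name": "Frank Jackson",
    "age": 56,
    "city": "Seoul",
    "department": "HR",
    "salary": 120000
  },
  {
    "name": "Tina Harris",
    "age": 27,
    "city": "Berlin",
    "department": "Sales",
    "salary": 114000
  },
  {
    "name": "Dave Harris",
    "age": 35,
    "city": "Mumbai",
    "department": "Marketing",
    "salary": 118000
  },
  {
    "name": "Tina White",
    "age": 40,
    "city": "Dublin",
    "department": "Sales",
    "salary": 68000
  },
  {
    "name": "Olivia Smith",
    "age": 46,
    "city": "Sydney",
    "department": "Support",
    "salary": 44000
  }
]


Data: 7 records
Condition: department = 'HR'

Checking each record:
  Tina Brown: Operations
  Judy Brown: HR MATCH
  Frank Jackson: HR MATCH
  Tina Harris: Sales
  Dave Harris: Marketing
  Tina White: Sales
  Olivia Smith: Support

Count: 2

2


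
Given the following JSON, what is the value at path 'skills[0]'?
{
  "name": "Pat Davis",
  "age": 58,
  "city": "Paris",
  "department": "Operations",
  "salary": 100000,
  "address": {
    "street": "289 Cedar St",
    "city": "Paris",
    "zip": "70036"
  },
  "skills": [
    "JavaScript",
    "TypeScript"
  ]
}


Query: skills[0]
Path: skills -> first element
Value: JavaScript

JavaScript


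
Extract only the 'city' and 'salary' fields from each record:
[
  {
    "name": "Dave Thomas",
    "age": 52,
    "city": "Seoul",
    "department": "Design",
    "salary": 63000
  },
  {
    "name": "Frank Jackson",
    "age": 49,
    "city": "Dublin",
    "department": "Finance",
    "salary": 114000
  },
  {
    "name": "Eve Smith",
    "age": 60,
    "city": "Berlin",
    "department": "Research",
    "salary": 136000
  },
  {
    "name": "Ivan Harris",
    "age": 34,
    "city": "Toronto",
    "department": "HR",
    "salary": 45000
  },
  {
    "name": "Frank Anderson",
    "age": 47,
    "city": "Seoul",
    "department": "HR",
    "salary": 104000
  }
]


Original: 5 records with fields: name, age, city, department, salary
Keep: ['city', 'salary']
Drop: ['name', 'age', 'department']
Result: 5 records, 2 fields each

[
  {
    "city": "Seoul",
    "salary": 63000
  },
  {
    "city": "Dublin",
    "salary": 114000
  },
  {
    "city": "Berlin",
    "salary": 136000
  },
  {
    "city": "Toronto",
    "salary": 45000
  },
  {
    "city": "Seoul",
    "salary": 104000
  }
]


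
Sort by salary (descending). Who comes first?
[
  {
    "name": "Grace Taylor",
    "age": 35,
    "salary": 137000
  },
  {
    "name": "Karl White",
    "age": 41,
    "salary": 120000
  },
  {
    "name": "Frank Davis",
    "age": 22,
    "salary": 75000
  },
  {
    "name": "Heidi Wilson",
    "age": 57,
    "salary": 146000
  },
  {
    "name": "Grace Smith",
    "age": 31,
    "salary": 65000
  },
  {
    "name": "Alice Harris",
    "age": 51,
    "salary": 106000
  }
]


Sort by: salary (descending)

Sorted order:
  1. Heidi Wilson (salary = 146000)
  2. Grace Taylor (salary = 137000)
  3. Karl White (salary = 120000)
  4. Alice Harris (salary = 106000)
  5. Frank Davis (salary = 75000)
  6. Grace Smith (salary = 65000)

First: Heidi Wilson

Heidi Wilson


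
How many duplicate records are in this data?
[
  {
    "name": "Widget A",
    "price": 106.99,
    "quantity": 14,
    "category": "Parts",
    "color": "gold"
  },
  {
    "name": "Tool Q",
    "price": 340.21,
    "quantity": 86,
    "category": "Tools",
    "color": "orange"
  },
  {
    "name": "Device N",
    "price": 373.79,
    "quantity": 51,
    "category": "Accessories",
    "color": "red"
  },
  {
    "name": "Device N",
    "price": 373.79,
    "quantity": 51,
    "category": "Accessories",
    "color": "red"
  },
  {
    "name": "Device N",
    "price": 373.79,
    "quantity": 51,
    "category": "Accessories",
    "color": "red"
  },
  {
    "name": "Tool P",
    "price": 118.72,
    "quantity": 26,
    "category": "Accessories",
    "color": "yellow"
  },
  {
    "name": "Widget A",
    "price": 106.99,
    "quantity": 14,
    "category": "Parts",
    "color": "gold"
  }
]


Checking 7 records for duplicates:

  Row 1: Widget A ($106.99, qty 14)
  Row 2: Tool Q ($340.21, qty 86)
  Row 3: Device N ($373.79, qty 51)
  Row 4: Device N ($373.79, qty 51) <-- DUPLICATE
  Row 5: Device N ($373.79, qty 51) <-- DUPLICATE
  Row 6: Tool P ($118.72, qty 26)
  Row 7: Widget A ($106.99, qty 14) <-- DUPLICATE

Duplicates found: 3
Unique records: 4

3 duplicates, 4 unique


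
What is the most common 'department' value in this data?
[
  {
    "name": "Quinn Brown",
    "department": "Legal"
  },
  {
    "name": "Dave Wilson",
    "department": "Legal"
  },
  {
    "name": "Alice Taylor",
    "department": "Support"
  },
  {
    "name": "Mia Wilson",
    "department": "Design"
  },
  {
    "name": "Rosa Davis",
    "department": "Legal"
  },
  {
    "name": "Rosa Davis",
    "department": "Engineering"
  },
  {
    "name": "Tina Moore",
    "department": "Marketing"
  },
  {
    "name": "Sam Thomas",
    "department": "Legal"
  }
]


Counting 'department' values across 8 records:

  Legal: 4 ####
  Support: 1 #
  Design: 1 #
  Engineering: 1 #
  Marketing: 1 #

Most common: Legal (4 times)

Legal (4 times)


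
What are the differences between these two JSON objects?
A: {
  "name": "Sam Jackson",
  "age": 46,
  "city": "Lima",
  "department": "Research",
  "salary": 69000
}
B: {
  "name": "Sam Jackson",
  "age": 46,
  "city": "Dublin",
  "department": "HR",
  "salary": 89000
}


Comparing each field (in key order):
  name: same
  age: same
  city: DIFFERENT
  department: DIFFERENT
  salary: DIFFERENT
Differences:
  city: Lima -> Dublin
  department: Research -> HR
  salary: 69000 -> 89000

3 field(s) changed

3 changes: city, department, salary


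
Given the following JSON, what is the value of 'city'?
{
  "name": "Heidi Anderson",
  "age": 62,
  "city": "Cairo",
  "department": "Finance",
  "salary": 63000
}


Looking up field 'city'
Value: Cairo

Cairo


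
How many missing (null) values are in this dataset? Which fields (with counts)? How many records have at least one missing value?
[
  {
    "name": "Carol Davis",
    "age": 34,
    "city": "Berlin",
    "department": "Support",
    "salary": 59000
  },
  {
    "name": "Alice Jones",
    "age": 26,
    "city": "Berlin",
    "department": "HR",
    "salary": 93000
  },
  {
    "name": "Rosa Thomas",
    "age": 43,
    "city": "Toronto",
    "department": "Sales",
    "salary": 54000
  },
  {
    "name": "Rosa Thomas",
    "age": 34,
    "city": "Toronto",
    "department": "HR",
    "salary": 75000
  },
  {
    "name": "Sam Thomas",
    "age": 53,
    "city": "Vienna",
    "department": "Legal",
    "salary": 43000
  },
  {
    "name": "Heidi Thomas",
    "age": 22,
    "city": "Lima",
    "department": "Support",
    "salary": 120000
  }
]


Checking for missing (null) values in 6 records:

  Carol Davis: complete
  Alice Jones: complete
  Rosa Thomas: complete
  Rosa Thomas: complete
  Sam Thomas: complete
  Heidi Thomas: complete

Per field:
  name: 0 missing
  age: 0 missing
  city: 0 missing
  department: 0 missing
  salary: 0 missing

Total missing values: 0
Records with any missing: 0

0 missing values (none); 0 incomplete records


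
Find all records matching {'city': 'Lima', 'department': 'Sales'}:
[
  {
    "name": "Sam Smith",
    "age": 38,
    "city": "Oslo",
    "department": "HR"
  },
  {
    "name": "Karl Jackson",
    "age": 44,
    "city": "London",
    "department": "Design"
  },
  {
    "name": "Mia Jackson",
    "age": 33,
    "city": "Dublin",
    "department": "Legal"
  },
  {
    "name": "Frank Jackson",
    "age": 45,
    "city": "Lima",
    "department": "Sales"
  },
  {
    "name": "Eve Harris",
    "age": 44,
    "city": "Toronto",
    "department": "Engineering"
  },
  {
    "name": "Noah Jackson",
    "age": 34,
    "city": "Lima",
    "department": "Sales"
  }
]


Search criteria: {'city': 'Lima', 'department': 'Sales'}

Checking 6 records:
  Sam Smith: {city: Oslo, department: HR}
  Karl Jackson: {city: London, department: Design}
  Mia Jackson: {city: Dublin, department: Legal}
  Frank Jackson: {city: Lima, department: Sales} <-- MATCH
  Eve Harris: {city: Toronto, department: Engineering}
  Noah Jackson: {city: Lima, department: Sales} <-- MATCH

Matches: ["Frank Jackson", "Noah Jackson"]

["Frank Jackson", "Noah Jackson"]


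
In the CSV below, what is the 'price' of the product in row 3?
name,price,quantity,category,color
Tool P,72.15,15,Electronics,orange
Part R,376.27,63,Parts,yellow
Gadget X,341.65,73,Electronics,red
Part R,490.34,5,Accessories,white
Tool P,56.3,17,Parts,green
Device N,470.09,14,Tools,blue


Query: Row 3 ('Gadget X'), column 'price'
Value: 341.65

341.65


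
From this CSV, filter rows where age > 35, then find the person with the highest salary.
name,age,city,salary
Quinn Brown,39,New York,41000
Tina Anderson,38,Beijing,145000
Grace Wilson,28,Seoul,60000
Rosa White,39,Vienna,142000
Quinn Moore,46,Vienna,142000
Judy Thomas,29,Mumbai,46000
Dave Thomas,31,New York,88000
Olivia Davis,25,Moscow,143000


Filter: age > 35
Sort by: salary (descending)

Filtered records (4):
  Tina Anderson, age 38, salary $145000
  Rosa White, age 39, salary $142000
  Quinn Moore, age 46, salary $142000
  Quinn Brown, age 39, salary $41000

Highest salary: Tina Anderson ($145000)

Tina Anderson


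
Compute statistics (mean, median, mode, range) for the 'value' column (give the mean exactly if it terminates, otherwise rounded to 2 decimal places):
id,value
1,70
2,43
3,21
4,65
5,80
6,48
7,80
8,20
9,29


Data: [70, 43, 21, 65, 80, 48, 80, 20, 29]
Count: 9
Sum: 456
Mean: 456/9 ≈ 50.67 (rounded to 2 decimal places)
Sorted: [20, 21, 29, 43, 48, 65, 70, 80, 80]
Median: 48.0
Mode: 80 (2 times)
Range: 80 - 20 = 60
Min: 20, Max: 80

mean≈50.67, median=48.0, mode=80, range=60


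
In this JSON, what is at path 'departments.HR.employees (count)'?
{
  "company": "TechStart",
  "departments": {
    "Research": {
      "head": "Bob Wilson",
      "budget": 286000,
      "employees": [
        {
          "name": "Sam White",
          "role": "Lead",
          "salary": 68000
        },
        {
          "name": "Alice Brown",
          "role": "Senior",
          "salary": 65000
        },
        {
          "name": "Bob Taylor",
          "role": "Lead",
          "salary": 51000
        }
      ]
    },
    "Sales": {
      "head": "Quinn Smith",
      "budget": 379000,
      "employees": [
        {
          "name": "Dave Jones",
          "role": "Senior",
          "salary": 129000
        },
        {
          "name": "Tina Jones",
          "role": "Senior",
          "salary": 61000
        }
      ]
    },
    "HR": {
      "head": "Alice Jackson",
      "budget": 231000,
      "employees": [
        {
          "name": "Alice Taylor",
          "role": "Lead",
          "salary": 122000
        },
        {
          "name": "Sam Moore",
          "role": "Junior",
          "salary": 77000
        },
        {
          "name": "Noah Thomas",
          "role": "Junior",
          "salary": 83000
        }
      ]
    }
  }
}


Path: departments.HR.employees (count)

Navigate:
  -> departments
  -> HR
  -> employees (array, length 3)

3


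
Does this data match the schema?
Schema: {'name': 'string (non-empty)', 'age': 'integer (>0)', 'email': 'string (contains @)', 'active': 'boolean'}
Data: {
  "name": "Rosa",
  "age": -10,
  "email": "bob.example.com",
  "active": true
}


Validating each field against schema:
  name: OK (non-empty string)
  age: FAIL (-10 is not > 0)
  email: FAIL ("bob.example.com" does not contain @)
  active: OK (boolean)

Result: INVALID (2 errors: age, email)

INVALID (2 errors: age, email)


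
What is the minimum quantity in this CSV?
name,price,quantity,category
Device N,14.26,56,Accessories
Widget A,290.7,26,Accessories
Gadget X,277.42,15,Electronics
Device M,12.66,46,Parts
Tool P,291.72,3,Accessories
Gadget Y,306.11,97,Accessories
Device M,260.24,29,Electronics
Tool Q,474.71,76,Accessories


Computing minimum quantity:
Values: [56, 26, 15, 46, 3, 97, 29, 76]
Min = 3

3


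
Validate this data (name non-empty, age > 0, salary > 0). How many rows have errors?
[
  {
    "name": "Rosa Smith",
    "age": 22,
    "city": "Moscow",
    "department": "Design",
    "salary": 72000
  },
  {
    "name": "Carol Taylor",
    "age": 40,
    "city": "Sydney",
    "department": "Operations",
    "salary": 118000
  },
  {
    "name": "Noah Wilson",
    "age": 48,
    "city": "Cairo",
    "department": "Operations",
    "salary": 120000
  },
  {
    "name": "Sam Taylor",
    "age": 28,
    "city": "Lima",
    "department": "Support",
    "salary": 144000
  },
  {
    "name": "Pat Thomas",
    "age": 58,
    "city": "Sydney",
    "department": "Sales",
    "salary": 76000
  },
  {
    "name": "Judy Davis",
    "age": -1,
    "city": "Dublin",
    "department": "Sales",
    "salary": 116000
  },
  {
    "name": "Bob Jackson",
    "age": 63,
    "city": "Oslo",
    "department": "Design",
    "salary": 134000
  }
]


Validating 7 records:
Rules: name non-empty, age > 0, salary > 0

  Row 1 (Rosa Smith): OK
  Row 2 (Carol Taylor): OK
  Row 3 (Noah Wilson): OK
  Row 4 (Sam Taylor): OK
  Row 5 (Pat Thomas): OK
  Row 6 (Judy Davis): negative age: -1
  Row 7 (Bob Jackson): OK

Total errors: 1

1 errors


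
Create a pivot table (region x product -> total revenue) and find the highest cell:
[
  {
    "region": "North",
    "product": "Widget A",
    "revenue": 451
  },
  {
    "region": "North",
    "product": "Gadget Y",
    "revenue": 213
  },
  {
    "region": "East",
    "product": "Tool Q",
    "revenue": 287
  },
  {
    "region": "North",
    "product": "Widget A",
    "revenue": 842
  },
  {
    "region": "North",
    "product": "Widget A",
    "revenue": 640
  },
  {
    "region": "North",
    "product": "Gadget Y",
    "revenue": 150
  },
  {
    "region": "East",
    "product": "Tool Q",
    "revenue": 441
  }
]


Pivot: region (rows) x product (columns) -> total revenue

     Gadget Y      Tool Q        Widget A    
East             0           728             0  
North          363             0          1933  

Highest: North / Widget A = $1933

North / Widget A = $1933


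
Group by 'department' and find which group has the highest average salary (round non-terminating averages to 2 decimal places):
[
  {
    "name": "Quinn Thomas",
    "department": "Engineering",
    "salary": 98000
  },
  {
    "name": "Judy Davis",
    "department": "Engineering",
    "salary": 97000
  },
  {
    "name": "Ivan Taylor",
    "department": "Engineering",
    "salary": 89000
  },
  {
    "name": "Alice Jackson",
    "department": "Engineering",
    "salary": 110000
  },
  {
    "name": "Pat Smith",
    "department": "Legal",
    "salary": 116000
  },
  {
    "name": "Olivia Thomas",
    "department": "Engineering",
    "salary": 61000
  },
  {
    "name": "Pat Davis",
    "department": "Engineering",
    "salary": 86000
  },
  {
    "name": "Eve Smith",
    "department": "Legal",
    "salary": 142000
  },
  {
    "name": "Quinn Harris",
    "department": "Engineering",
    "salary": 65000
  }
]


Group by: department

Groups:
  Engineering: 7 people, avg salary = 606000/7 ≈ $86571.43
  Legal: 2 people, avg salary = 258000/2 = $129000

Highest average salary: Legal ($129000)

Legal ($129000)


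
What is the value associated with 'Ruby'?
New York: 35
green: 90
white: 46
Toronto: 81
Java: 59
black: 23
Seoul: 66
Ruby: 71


Looking up key 'Ruby'
Value: 71

71


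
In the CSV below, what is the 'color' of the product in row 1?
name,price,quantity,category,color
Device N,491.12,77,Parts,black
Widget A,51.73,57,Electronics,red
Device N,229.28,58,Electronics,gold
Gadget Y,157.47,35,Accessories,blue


Query: Row 1 ('Device N'), column 'color'
Value: black

black


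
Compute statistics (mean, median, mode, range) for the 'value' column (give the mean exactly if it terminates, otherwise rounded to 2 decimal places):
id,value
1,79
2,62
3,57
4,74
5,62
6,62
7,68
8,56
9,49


Data: [79, 62, 57, 74, 62, 62, 68, 56, 49]
Count: 9
Sum: 569
Mean: 569/9 ≈ 63.22 (rounded to 2 decimal places)
Sorted: [49, 56, 57, 62, 62, 62, 68, 74, 79]
Median: 62.0
Mode: 62 (3 times)
Range: 79 - 49 = 30
Min: 49, Max: 79

mean≈63.22, median=62.0, mode=62, range=30


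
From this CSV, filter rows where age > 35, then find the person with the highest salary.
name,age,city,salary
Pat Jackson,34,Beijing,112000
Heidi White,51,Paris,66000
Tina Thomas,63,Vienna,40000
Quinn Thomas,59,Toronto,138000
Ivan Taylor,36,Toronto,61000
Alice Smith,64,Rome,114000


Filter: age > 35
Sort by: salary (descending)

Filtered records (5):
  Quinn Thomas, age 59, salary $138000
  Alice Smith, age 64, salary $114000
  Heidi White, age 51, salary $66000
  Ivan Taylor, age 36, salary $61000
  Tina Thomas, age 63, salary $40000

Highest salary: Quinn Thomas ($138000)

Quinn Thomas


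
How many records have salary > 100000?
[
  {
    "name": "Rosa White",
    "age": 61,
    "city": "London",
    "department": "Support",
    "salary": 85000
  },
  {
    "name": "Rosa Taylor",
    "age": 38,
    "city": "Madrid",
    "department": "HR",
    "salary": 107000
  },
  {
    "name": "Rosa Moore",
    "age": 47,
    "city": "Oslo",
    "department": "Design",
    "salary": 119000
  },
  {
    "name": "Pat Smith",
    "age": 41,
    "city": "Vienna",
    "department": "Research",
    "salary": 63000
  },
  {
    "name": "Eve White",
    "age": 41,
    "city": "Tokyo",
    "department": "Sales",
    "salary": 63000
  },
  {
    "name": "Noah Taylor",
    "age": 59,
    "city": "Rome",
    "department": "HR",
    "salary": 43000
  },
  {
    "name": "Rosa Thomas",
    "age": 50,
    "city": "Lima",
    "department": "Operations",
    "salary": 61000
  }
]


Data: 7 records
Condition: salary > 100000

Checking each record:
  Rosa White: 85000
  Rosa Taylor: 107000 MATCH
  Rosa Moore: 119000 MATCH
  Pat Smith: 63000
  Eve White: 63000
  Noah Taylor: 43000
  Rosa Thomas: 61000

Count: 2

2


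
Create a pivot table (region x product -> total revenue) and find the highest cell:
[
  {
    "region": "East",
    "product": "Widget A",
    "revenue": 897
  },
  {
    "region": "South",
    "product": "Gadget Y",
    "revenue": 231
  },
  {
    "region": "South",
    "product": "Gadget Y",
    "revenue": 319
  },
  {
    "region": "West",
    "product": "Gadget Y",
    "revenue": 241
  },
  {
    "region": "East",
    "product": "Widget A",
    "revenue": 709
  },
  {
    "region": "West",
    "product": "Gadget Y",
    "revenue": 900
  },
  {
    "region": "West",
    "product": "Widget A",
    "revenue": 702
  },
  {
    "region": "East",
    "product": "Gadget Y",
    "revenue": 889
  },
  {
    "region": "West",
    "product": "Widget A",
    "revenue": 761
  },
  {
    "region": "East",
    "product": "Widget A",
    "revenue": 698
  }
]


Pivot: region (rows) x product (columns) -> total revenue

     Gadget Y      Widget A    
East           889          2304  
South          550             0  
West          1141          1463  

Highest: East / Widget A = $2304

East / Widget A = $2304


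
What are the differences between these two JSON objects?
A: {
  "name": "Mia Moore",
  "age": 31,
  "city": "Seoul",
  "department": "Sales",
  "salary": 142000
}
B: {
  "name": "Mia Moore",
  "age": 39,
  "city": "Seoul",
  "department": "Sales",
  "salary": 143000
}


Comparing each field (in key order):
  name: same
  age: DIFFERENT
  city: same
  department: same
  salary: DIFFERENT
Differences:
  age: 31 -> 39
  salary: 142000 -> 143000

2 field(s) changed

2 changes: age, salary


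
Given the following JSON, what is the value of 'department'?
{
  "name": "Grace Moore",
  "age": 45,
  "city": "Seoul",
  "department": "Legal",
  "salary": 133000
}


Looking up field 'department'
Value: Legal

Legal


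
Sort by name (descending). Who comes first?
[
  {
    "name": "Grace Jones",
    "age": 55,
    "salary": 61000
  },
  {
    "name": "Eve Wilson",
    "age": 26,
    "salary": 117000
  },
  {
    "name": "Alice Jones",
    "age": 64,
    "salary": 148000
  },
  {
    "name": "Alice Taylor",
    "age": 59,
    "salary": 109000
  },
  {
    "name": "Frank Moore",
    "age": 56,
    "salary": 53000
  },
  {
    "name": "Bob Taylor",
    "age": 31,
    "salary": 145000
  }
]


Sort by: name (descending)

Sorted order:
  1. Grace Jones (name = Grace Jones)
  2. Frank Moore (name = Frank Moore)
  3. Eve Wilson (name = Eve Wilson)
  4. Bob Taylor (name = Bob Taylor)
  5. Alice Taylor (name = Alice Taylor)
  6. Alice Jones (name = Alice Jones)

First: Grace Jones

Grace Jones


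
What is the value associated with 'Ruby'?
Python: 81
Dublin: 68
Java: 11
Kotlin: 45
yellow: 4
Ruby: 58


Looking up key 'Ruby'
Value: 58

58


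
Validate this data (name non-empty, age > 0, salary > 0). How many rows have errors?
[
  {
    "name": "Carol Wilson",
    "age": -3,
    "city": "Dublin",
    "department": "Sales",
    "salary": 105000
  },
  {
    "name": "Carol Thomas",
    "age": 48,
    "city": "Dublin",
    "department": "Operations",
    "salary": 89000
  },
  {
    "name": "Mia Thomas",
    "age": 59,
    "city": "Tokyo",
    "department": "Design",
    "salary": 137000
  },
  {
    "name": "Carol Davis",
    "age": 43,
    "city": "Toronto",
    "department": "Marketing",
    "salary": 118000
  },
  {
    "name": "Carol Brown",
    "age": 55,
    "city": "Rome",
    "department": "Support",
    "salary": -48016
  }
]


Validating 5 records:
Rules: name non-empty, age > 0, salary > 0

  Row 1 (Carol Wilson): negative age: -3
  Row 2 (Carol Thomas): OK
  Row 3 (Mia Thomas): OK
  Row 4 (Carol Davis): OK
  Row 5 (Carol Brown): negative salary: -48016

Total errors: 2

2 errors


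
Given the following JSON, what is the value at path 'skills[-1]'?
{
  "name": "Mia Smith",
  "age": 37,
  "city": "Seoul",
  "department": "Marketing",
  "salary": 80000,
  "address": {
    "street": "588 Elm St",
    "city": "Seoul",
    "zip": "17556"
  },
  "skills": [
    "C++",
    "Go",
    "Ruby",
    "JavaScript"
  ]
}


Query: skills[-1]
Path: skills -> last element
Value: JavaScript

JavaScript


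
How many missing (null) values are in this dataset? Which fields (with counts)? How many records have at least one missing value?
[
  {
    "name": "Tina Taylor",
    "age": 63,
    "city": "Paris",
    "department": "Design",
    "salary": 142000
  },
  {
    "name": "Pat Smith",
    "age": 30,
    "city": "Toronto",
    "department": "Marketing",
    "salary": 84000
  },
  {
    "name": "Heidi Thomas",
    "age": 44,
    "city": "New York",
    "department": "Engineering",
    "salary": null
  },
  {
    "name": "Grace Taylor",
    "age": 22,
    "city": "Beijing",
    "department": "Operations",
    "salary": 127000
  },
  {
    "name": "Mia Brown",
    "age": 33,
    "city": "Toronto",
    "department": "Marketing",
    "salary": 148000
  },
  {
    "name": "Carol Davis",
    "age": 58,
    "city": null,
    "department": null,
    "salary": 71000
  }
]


Checking for missing (null) values in 6 records:

  Tina Taylor: complete
  Pat Smith: complete
  Heidi Thomas: salary
  Grace Taylor: complete
  Mia Brown: complete
  Carol Davis: city, department

Per field:
  name: 0 missing
  age: 0 missing
  city: 1 missing
  department: 1 missing
  salary: 1 missing

Total missing values: 3
Records with any missing: 2

3 missing values (city: 1, department: 1, salary: 1); 2 incomplete records


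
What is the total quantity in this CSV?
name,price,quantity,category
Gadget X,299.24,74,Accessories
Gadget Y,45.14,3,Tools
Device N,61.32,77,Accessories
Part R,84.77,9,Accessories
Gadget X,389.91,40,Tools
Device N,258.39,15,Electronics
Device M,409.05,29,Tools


Computing total quantity:
Values: [74, 3, 77, 9, 40, 15, 29]
Sum = 247

247


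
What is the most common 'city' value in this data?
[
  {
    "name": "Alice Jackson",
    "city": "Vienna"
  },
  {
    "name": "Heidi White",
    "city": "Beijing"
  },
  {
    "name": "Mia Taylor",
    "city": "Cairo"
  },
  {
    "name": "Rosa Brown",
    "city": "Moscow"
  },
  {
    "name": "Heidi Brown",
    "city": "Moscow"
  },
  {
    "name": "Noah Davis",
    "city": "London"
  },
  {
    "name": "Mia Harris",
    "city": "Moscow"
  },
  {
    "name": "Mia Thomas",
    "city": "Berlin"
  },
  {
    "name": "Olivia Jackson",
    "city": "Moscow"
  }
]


Counting 'city' values across 9 records:

  Moscow: 4 ####
  Vienna: 1 #
  Beijing: 1 #
  Cairo: 1 #
  London: 1 #
  Berlin: 1 #

Most common: Moscow (4 times)

Moscow (4 times)


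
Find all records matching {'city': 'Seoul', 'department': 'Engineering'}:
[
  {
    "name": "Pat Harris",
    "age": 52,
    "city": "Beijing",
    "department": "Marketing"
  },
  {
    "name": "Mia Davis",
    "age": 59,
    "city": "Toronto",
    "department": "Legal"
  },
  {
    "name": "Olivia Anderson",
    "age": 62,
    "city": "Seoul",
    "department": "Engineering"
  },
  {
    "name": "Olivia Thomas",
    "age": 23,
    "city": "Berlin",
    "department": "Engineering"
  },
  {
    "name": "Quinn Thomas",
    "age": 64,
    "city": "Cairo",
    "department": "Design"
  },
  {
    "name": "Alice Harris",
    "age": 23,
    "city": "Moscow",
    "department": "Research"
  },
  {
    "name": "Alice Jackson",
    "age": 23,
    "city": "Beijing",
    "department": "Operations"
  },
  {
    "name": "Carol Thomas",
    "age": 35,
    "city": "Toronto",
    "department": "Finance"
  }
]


Search criteria: {'city': 'Seoul', 'department': 'Engineering'}

Checking 8 records:
  Pat Harris: {city: Beijing, department: Marketing}
  Mia Davis: {city: Toronto, department: Legal}
  Olivia Anderson: {city: Seoul, department: Engineering} <-- MATCH
  Olivia Thomas: {city: Berlin, department: Engineering}
  Quinn Thomas: {city: Cairo, department: Design}
  Alice Harris: {city: Moscow, department: Research}
  Alice Jackson: {city: Beijing, department: Operations}
  Carol Thomas: {city: Toronto, department: Finance}

Matches: ["Olivia Anderson"]

["Olivia Anderson"]


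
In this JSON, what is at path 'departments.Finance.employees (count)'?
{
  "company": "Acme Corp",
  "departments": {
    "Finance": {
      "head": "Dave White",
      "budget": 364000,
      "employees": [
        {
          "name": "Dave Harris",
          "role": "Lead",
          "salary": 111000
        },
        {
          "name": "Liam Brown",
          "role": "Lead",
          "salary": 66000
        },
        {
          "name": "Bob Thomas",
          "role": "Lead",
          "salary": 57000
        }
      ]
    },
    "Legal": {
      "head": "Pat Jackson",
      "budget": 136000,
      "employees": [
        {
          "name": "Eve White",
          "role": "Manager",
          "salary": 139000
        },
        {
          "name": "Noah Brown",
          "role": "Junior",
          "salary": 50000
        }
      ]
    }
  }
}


Path: departments.Finance.employees (count)

Navigate:
  -> departments
  -> Finance
  -> employees (array, length 3)

3


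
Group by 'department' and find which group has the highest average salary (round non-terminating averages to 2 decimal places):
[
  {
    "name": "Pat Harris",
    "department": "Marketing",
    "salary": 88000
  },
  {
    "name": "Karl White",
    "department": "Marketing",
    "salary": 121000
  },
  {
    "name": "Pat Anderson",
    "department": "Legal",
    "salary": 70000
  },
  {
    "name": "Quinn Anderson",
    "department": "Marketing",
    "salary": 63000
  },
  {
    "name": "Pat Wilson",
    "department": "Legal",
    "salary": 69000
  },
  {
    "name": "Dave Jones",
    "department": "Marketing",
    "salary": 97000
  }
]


Group by: department

Groups:
  Legal: 2 people, avg salary = 139000/2 = $69500
  Marketing: 4 people, avg salary = 369000/4 = $92250

Highest average salary: Marketing ($92250)

Marketing ($92250)


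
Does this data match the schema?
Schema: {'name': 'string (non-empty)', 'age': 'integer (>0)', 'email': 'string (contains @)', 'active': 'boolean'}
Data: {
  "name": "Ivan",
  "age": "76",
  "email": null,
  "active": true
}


Validating each field against schema:
  name: OK (non-empty string)
  age: FAIL ("76" is not an integer)
  email: FAIL (null is not a string)
  active: OK (boolean)

Result: INVALID (2 errors: age, email)

INVALID (2 errors: age, email)


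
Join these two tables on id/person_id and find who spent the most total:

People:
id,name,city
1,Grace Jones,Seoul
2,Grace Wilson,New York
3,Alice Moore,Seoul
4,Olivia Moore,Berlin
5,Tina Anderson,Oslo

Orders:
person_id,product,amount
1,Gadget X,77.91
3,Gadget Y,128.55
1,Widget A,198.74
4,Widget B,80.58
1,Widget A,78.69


Join on: people.id = orders.person_id

Joined rows:
  Grace Jones (Seoul) bought Gadget X for $77.91
  Alice Moore (Seoul) bought Gadget Y for $128.55
  Grace Jones (Seoul) bought Widget A for $198.74
  Olivia Moore (Berlin) bought Widget B for $80.58
  Grace Jones (Seoul) bought Widget A for $78.69

Total per person:
  Grace Jones: $355.34
  Alice Moore: $128.55
  Olivia Moore: $80.58

Top spender: Grace Jones ($355.34)

Grace Jones ($355.34)


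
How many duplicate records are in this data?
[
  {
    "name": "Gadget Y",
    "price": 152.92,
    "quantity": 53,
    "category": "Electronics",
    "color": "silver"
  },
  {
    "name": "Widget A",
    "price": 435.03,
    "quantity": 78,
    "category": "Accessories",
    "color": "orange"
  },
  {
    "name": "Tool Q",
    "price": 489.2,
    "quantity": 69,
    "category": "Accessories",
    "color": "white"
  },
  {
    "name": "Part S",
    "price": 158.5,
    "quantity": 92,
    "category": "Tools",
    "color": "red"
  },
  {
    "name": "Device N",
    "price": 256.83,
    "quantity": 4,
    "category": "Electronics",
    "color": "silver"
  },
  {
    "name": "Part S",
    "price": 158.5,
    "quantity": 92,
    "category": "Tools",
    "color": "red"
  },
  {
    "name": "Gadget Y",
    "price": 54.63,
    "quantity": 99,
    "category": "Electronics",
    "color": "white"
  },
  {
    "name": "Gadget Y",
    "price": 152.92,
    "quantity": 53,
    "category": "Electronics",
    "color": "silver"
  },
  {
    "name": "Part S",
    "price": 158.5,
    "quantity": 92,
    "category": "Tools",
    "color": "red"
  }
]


Checking 9 records for duplicates:

  Row 1: Gadget Y ($152.92, qty 53)
  Row 2: Widget A ($435.03, qty 78)
  Row 3: Tool Q ($489.2, qty 69)
  Row 4: Part S ($158.5, qty 92)
  Row 5: Device N ($256.83, qty 4)
  Row 6: Part S ($158.5, qty 92) <-- DUPLICATE
  Row 7: Gadget Y ($54.63, qty 99)
  Row 8: Gadget Y ($152.92, qty 53) <-- DUPLICATE
  Row 9: Part S ($158.5, qty 92) <-- DUPLICATE

Duplicates found: 3
Unique records: 6

3 duplicates, 6 unique


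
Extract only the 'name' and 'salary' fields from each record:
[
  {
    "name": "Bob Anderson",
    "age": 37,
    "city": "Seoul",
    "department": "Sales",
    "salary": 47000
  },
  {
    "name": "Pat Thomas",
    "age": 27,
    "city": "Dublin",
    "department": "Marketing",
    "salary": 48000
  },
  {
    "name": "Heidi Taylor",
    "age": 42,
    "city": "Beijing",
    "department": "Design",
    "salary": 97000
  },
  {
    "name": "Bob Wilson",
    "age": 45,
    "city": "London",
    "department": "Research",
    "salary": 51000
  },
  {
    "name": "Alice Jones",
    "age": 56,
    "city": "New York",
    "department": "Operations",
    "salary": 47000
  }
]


Original: 5 records with fields: name, age, city, department, salary
Keep: ['name', 'salary']
Drop: ['age', 'city', 'department']
Result: 5 records, 2 fields each

[
  {
    "name": "Bob Anderson",
    "salary": 47000
  },
  {
    "name": "Pat Thomas",
    "salary": 48000
  },
  {
    "name": "Heidi Taylor",
    "salary": 97000
  },
  {
    "name": "Bob Wilson",
    "salary": 51000
  },
  {
    "name": "Alice Jones",
    "salary": 47000
  }
]


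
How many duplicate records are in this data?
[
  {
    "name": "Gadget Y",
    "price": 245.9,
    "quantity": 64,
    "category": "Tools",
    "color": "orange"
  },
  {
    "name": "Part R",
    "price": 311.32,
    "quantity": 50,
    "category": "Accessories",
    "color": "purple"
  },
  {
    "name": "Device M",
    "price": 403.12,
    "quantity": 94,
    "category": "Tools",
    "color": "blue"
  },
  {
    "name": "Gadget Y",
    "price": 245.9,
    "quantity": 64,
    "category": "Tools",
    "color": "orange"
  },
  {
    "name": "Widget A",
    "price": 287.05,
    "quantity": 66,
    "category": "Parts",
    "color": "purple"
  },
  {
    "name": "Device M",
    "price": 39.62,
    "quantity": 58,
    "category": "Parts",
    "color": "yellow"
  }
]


Checking 6 records for duplicates:

  Row 1: Gadget Y ($245.9, qty 64)
  Row 2: Part R ($311.32, qty 50)
  Row 3: Device M ($403.12, qty 94)
  Row 4: Gadget Y ($245.9, qty 64) <-- DUPLICATE
  Row 5: Widget A ($287.05, qty 66)
  Row 6: Device M ($39.62, qty 58)

Duplicates found: 1
Unique records: 5

1 duplicates, 5 unique
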